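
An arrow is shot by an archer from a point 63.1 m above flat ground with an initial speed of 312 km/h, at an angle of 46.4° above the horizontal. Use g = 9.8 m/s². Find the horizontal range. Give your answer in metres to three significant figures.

822 m

Convert: 312 km/h = 312/3.6 = 86.67 m/s.
Resolve: vₓ = 86.67 cos 46.4° = 59.77 m/s and v_y0 = 86.67 sin 46.4° = 62.76 m/s.
With up positive and y = 0 at the ground: y(t) = 63.1 + (62.76) t − 4.900 t². Setting y = 0 and taking the positive root: t = [62.76 + √(62.76² + 2·9.80·63.1)] / 9.80 = (62.76 + 71.94) / 9.80 = 13.75 s.
Horizontal distance: R = vₓ t = 59.77 × 13.75 = 821.5 m.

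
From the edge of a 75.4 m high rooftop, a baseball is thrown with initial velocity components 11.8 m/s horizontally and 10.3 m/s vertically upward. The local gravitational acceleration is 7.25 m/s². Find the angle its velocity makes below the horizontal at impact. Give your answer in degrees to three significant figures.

71.2°

With up positive and y = 0 at the ground: y(t) = 75.4 + (10.30) t − 3.625 t². Setting y = 0 and taking the positive root: t = [10.30 + √(10.30² + 2·7.25·75.4)] / 7.25 = (10.30 + 34.63) / 7.25 = 6.198 s.
At impact: v_y = v_y0 − g t = −34.63 m/s; vₓ = 11.80 m/s.
Angle below horizontal: arctan(|v_y|/vₓ) = arctan(34.63/11.80) = 71.18°.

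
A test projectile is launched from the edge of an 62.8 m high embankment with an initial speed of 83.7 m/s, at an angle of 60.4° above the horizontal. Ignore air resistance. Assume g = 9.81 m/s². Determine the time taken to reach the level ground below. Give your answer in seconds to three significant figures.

Components: vₓ = 83.70 cos 60.4° = 41.34 m/s, v_y0 = 83.70 sin 60.4° = 72.78 m/s.
Vertical motion (up positive, ground at y = 0): 4.905 t² − (72.78) t − 62.8 = 0, so t = (72.78 + √(72.78² + 2·9.81·62.8)) / 9.81 = (72.78 + 80.80) / 9.81 = 15.66 s.

15.7 s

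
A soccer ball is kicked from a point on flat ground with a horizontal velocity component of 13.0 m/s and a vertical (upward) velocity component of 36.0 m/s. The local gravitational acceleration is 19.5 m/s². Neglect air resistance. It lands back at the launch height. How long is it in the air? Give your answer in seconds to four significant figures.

3.692 s

It returns to y = 0 when t = 2 v_y0 / g = 2(36.00)/19.5 = 3.692 s.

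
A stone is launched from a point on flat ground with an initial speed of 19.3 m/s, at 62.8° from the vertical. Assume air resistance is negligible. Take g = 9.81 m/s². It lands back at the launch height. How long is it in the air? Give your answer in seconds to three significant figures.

Components: vₓ = 19.30 sin 62.8° = 17.17 m/s, v_y0 = 19.30 cos 62.8° = 8.822 m/s.
Time of flight on level ground: T = 2 v_y0 / g = 2 × 8.822 / 9.81 = 1.799 s.

1.80 s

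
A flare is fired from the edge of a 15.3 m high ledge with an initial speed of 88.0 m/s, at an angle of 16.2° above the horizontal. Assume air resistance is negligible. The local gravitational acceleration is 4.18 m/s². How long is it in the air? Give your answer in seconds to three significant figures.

Horizontal component vₓ = 88.00 cos 16.2° = 84.51 m/s; vertical v_y0 = 88.00 sin 16.2° = 24.55 m/s.
With up positive and y = 0 at the ground: y(t) = 15.3 + (24.55) t − 2.090 t². Setting y = 0 and taking the positive root: t = [24.55 + √(24.55² + 2·4.18·15.3)] / 4.18 = (24.55 + 27.03) / 4.18 = 12.34 s.

12.3 s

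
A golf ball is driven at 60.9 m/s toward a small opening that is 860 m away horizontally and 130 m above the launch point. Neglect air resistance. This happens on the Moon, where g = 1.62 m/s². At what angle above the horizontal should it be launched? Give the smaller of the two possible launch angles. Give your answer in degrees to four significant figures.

Trajectory: y = x tanθ − g x² (1 + tan²θ)/(2v₀²). With x = 860, y = 130, v₀ = 60.9, g = 1.62:
161.5 tan²θ − 860 tanθ + (291.5) = 0.
tanθ = [860 ± √(860² − 4 × 161.5 × (291.5))] / (2 × 161.5) = (860 ± 742.5) / 323.1, giving tanθ = 0.3639 or 4.960.
θ = 19.99° or 78.60°; the smaller is 19.99°.

19.99°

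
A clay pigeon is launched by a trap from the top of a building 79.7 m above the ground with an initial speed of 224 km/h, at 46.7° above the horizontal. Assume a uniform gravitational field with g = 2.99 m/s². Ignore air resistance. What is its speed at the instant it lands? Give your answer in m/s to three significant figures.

Convert: 224 km/h = 224/3.6 = 62.22 m/s.
Horizontal component vₓ = 62.22 cos 46.7° = 42.67 m/s; vertical v_y0 = 62.22 sin 46.7° = 45.28 m/s.
The projectile lands when y = 79.7 + (45.28) t − ½·2.99·t² = 0. Positive root: t = (45.28 + √(45.28² + 2·2.99·79.7)) / 2.99 = (45.28 + 50.27) / 2.99 = 31.96 s.
Vertical velocity at impact: v_y = v_y0 − g t = 45.28 − 2.99 × 31.96 = −50.27 m/s.
Speed: |v| = √(vₓ² + v_y²) = √(42.67² + 50.27²) = 65.94 m/s.

65.9 m/s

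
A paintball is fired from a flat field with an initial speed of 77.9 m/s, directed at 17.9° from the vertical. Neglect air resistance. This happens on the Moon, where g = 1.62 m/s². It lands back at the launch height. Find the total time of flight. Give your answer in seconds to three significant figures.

Components: vₓ = 77.90 sin 17.9° = 23.94 m/s, v_y0 = 77.90 cos 17.9° = 74.13 m/s.
It returns to y = 0 when t = 2 v_y0 / g = 2(74.13)/1.62 = 91.52 s.

91.5 s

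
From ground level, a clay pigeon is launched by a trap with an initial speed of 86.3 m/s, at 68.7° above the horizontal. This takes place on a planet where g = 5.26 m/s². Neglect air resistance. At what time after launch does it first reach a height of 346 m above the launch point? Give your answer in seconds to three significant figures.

vₓ = 86.30 cos 68.7° = 31.35 m/s; v_y0 = 86.30 sin 68.7° = 80.40 m/s.
Set y = v_y0 t − ½ g t² = 346: 2.630 t² − 80.40 t + 346 = 0.
t = [80.40 ± √(80.40² − 2·5.26·346)] / 5.26 = (80.40 ± 53.15) / 5.26, so t = 5.181 s or t = 25.39 s.
The first (ascending) time is 5.181 s.

5.18 s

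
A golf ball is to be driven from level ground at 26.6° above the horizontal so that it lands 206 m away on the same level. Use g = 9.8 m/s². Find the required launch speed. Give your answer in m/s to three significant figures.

From R = (v₀² / g) sin 2θ: v₀ = √(gR / sin 2θ).
v₀ = √(9.80 × 206 / sin 53.20°) = √(2019 / 0.8007) = √2521.2 = 50.21 m/s.

50.2 m/s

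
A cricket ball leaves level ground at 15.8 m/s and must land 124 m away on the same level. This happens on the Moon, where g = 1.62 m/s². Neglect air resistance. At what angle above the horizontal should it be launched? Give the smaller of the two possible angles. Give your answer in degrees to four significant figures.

26.79°

From R = (v₀²/g) sin 2θ: sin 2θ = 1.62 × 124 / 249.64 = 0.8047.
2θ = 53.58° or 180° − 53.58° = 126.4°, so θ = 26.79° or 63.21°.
The smaller angle is 26.79°.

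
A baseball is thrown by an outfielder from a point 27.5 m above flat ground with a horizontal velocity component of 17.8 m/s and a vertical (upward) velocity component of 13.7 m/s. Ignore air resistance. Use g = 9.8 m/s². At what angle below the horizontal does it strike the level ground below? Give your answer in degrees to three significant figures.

Vertical motion (up positive, ground at y = 0): 4.900 t² − (13.70) t − 27.5 = 0, so t = (13.70 + √(13.70² + 2·9.80·27.5)) / 9.80 = (13.70 + 26.96) / 9.80 = 4.149 s.
At impact: v_y = v_y0 − g t = −26.96 m/s; vₓ = 17.80 m/s.
Angle below horizontal: arctan(|v_y|/vₓ) = arctan(26.96/17.80) = 56.56°.

56.6°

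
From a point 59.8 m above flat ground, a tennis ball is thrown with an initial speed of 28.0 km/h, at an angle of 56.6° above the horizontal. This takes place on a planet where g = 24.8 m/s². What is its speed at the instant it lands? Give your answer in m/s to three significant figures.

55.0 m/s

Convert: 28.0 km/h = 28.0/3.6 = 7.778 m/s.
vₓ = 7.778 cos 56.6° = 4.282 m/s; v_y0 = 7.778 sin 56.6° = 6.493 m/s.
The projectile lands when y = 59.8 + (6.493) t − ½·24.8·t² = 0. Positive root: t = (6.493 + √(6.493² + 2·24.8·59.8)) / 24.8 = (6.493 + 54.85) / 24.8 = 2.473 s.
Vertical velocity at impact: v_y = v_y0 − g t = 6.493 − 24.8 × 2.473 = −54.85 m/s.
Speed: |v| = √(vₓ² + v_y²) = √(4.282² + 54.85²) = 55.01 m/s.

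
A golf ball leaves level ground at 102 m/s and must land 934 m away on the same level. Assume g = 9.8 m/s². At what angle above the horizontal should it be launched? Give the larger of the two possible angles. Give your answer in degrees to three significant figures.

59.2°

Level-ground range R = v₀² sin(2θ)/g ⇒ sin(2θ) = gR/v₀² = 9.80 × 934 / 102² = 0.8798.
2θ = 61.62° or 180° − 61.62° = 118.4°, so θ = 30.81° or 59.19°.
The larger angle is 59.19°.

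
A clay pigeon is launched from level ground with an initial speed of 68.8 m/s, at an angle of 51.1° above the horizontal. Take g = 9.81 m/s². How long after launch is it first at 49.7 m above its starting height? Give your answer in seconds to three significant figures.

Components: vₓ = 68.80 cos 51.1° = 43.20 m/s, v_y0 = 68.80 sin 51.1° = 53.54 m/s.
Require v_y0 t − ½ g t² = 49.7, i.e. 4.905 t² − 53.54 t + 49.7 = 0.
t = [53.54 ± √(53.54² − 2·9.81·49.7)] / 9.81 = (53.54 ± 43.49) / 9.81, so t = 1.024 s or t = 9.892 s.
The first (ascending) time is 1.024 s.

1.02 s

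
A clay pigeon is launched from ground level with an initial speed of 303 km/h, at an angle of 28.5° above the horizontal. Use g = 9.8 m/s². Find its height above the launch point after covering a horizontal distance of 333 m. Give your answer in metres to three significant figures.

81.5 m

Convert: 303 km/h = 303/3.6 = 84.17 m/s.
Horizontal component vₓ = 84.17 cos 28.5° = 73.97 m/s; vertical v_y0 = 84.17 sin 28.5° = 40.16 m/s.
Time to reach x = 333 m: t = x/vₓ = 333/73.97 = 4.502 s.
Height: y = v_y0 t − ½ g t² = 40.16 × 4.502 − 4.900 × 4.502² = 180.8 − 99.31 = 81.49 m.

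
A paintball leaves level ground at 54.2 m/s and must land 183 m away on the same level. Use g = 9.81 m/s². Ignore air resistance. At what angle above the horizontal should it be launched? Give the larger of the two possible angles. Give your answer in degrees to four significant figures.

From R = (v₀²/g) sin 2θ: sin 2θ = 9.81 × 183 / 2937.6 = 0.6111.
2θ = 37.67° or 180° − 37.67° = 142.3°, so θ = 18.84° or 71.16°.
The larger angle is 71.16°.

71.16°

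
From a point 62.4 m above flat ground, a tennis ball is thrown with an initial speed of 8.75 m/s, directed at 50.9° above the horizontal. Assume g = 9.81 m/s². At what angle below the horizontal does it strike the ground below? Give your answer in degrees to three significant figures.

Resolve: vₓ = 8.750 cos 50.9° = 5.518 m/s and v_y0 = 8.750 sin 50.9° = 6.790 m/s.
The projectile lands when y = 62.4 + (6.790) t − ½·9.81·t² = 0. Positive root: t = (6.790 + √(6.790² + 2·9.81·62.4)) / 9.81 = (6.790 + 35.64) / 9.81 = 4.325 s.
At impact: v_y = v_y0 − g t = −35.64 m/s; vₓ = 5.518 m/s.
Angle below horizontal: arctan(|v_y|/vₓ) = arctan(35.64/5.518) = 81.20°.

81.2°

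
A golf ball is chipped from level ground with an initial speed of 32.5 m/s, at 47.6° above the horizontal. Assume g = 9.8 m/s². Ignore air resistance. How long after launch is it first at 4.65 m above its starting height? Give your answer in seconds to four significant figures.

Components: vₓ = 32.50 cos 47.6° = 21.91 m/s, v_y0 = 32.50 sin 47.6° = 24.00 m/s.
Height y(t) = 24.00 t − 4.900 t² = 4.65 gives 4.900 t² − 24.00 t + 4.65 = 0.
Quadratic formula: t = (24.00 ± √484.85) / 9.80 = (24.00 ± 22.02) / 9.80 → t = 0.2021 s or 4.696 s.
The first (ascending) time is 0.2021 s.

0.2021 s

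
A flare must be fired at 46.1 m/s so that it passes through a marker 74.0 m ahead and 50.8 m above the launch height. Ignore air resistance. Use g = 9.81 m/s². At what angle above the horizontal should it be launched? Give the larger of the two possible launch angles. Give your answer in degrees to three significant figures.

Trajectory: y = x tanθ − g x² (1 + tan²θ)/(2v₀²). With x = 74.0, y = 50.8, v₀ = 46.1, g = 9.81:
12.64 tan²θ − 74.0 tanθ + (63.44) = 0.
tanθ = [74.0 ± √(74.0² − 4 × 12.64 × (63.44))] / (2 × 12.64) = (74.0 ± 47.63) / 25.28, giving tanθ = 1.043 or 4.812.
θ = 46.21° or 78.26°; the larger is 78.26°.

78.3°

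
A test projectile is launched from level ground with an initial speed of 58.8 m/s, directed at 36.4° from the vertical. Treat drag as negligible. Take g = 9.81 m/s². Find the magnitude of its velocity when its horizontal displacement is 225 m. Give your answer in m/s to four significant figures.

38.36 m/s

Resolve: vₓ = 58.80 sin 36.4° = 34.89 m/s and v_y0 = 58.80 cos 36.4° = 47.33 m/s.
Time to reach x = 225 m: t = x/vₓ = 225/34.89 = 6.448 s.
Vertical velocity there: v_y = v_y0 − g t = 47.33 − 9.81 × 6.448 = −15.93 m/s.
Speed: √(vₓ² + v_y²) = √(34.89² + 15.93²) = 38.36 m/s.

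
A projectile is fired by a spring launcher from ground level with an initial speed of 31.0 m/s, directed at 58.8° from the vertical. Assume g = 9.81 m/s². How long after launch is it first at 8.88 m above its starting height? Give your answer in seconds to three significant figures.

0.705 s

Components: vₓ = 31.00 sin 58.8° = 26.52 m/s, v_y0 = 31.00 cos 58.8° = 16.06 m/s.
Set y = v_y0 t − ½ g t² = 8.88: 4.905 t² − 16.06 t + 8.88 = 0.
t = [16.06 ± √(16.06² − 2·9.81·8.88)] / 9.81 = (16.06 ± 9.147) / 9.81, so t = 0.7046 s or t = 2.569 s.
The first (ascending) time is 0.7046 s.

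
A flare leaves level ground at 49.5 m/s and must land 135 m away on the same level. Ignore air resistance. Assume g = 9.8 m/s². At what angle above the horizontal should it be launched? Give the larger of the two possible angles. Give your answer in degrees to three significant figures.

Level-ground range R = v₀² sin(2θ)/g ⇒ sin(2θ) = gR/v₀² = 9.80 × 135 / 49.5² = 0.5399.
2θ = 32.68° or 180° − 32.68° = 147.3°, so θ = 16.34° or 73.66°.
The larger angle is 73.66°.

73.7°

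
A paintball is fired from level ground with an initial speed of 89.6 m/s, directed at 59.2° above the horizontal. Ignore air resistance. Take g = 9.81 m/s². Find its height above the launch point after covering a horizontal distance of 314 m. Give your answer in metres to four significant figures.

297.0 m

vₓ = 89.60 cos 59.2° = 45.88 m/s; v_y0 = 89.60 sin 59.2° = 76.96 m/s.
Time to reach x = 314 m: t = x/vₓ = 314/45.88 = 6.844 s.
Height: y = v_y0 t − ½ g t² = 76.96 × 6.844 − 4.905 × 6.844² = 526.7 − 229.8 = 297.0 m.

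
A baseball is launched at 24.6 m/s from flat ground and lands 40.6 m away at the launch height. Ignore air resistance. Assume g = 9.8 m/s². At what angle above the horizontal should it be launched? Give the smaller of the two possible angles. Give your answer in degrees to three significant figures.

R = v₀² sin 2θ / g gives sin 2θ = gR/v₀² = 9.80·40.6/24.6² = 0.6575.
2θ = 41.11° or 180° − 41.11° = 138.9°, so θ = 20.55° or 69.45°.
The smaller angle is 20.55°.

20.6°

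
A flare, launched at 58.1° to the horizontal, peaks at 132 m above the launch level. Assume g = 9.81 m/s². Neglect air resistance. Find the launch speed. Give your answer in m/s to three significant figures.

At the peak v_y = 0, so v_y0 = √(2gH) = √(2 × 9.81 × 132) = 50.89 m/s.
v_y0 = v₀ sin θ ⇒ v₀ = 50.89 / sin 58.1° = 59.94 m/s.

59.9 m/s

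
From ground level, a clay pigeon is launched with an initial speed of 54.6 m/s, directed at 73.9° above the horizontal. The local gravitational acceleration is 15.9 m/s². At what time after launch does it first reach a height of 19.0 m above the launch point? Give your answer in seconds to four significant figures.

vₓ = 54.60 cos 73.9° = 15.14 m/s; v_y0 = 54.60 sin 73.9° = 52.46 m/s.
Set y = v_y0 t − ½ g t² = 19.0: 7.950 t² − 52.46 t + 19.0 = 0.
t = [52.46 ± √(52.46² − 2·15.9·19.0)] / 15.9 = (52.46 ± 46.34) / 15.9, so t = 0.3846 s or t = 6.214 s.
The first (ascending) time is 0.3846 s.

0.3846 s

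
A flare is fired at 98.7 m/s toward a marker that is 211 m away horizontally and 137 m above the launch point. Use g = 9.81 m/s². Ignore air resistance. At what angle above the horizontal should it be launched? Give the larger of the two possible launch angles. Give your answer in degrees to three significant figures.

Trajectory: y = x tanθ − g x² (1 + tan²θ)/(2v₀²). With x = 211, y = 137, v₀ = 98.7, g = 9.81:
22.42 tan²θ − 211 tanθ + (159.4) = 0.
tanθ = [211 ± √(211² − 4 × 22.42 × (159.4))] / (2 × 22.42) = (211 ± 173.9) / 44.83, giving tanθ = 0.8284 or 8.584.
θ = 39.64° or 83.36°; the larger is 83.36°.

83.4°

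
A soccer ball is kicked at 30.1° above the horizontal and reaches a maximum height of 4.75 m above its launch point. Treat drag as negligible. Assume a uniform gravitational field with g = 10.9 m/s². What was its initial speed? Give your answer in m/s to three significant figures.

At the peak v_y = 0, so v_y0 = √(2gH) = √(2 × 10.9 × 4.75) = 10.18 m/s.
v_y0 = v₀ sin θ ⇒ v₀ = 10.18 / sin 30.1° = 20.29 m/s.

20.3 m/s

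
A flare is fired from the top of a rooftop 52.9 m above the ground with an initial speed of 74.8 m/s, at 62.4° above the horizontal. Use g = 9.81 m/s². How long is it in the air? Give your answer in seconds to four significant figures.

14.27 s

vₓ = 74.80 cos 62.4° = 34.65 m/s; v_y0 = 74.80 sin 62.4° = 66.29 m/s.
With up positive and y = 0 at the ground: y(t) = 52.9 + (66.29) t − 4.905 t². Setting y = 0 and taking the positive root: t = [66.29 + √(66.29² + 2·9.81·52.9)] / 9.81 = (66.29 + 73.70) / 9.81 = 14.27 s.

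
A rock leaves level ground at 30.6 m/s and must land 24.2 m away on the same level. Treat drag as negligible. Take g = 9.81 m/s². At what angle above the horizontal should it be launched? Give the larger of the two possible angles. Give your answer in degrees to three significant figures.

82.7°

From R = (v₀²/g) sin 2θ: sin 2θ = 9.81 × 24.2 / 936.36 = 0.2535.
2θ = 14.69° or 180° − 14.69° = 165.3°, so θ = 7.343° or 82.66°.
The larger angle is 82.66°.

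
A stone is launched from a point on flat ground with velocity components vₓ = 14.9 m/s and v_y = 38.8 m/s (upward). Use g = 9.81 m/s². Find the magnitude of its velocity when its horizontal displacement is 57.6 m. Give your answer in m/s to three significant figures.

Time to reach x = 57.6 m: t = x/vₓ = 57.6/14.90 = 3.866 s.
Vertical velocity there: v_y = v_y0 − g t = 38.80 − 9.81 × 3.866 = 0.8768 m/s.
Speed: √(vₓ² + v_y²) = √(14.90² + 0.8768²) = 14.93 m/s.

14.9 m/s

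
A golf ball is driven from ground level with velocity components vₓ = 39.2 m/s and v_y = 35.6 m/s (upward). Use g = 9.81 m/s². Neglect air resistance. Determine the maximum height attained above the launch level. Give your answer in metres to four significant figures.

Peak height H = v_y0² / (2g) = 1267.4 / 19.62 = 64.60 m.

64.60 m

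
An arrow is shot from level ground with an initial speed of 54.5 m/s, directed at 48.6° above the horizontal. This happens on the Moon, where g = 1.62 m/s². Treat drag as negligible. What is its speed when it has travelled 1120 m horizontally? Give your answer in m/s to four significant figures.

vₓ = 54.50 cos 48.6° = 36.04 m/s; v_y0 = 54.50 sin 48.6° = 40.88 m/s.
x = vₓ t ⇒ t = 1120/36.04 = 31.08 s.
Vertical velocity there: v_y = v_y0 − g t = 40.88 − 1.62 × 31.08 = −9.461 m/s.
Speed: √(vₓ² + v_y²) = √(36.04² + 9.461²) = 37.26 m/s.

37.26 m/s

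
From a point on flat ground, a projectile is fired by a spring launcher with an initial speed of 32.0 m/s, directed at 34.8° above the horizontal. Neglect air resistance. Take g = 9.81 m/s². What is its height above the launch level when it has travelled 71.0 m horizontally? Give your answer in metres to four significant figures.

vₓ = 32.00 cos 34.8° = 26.28 m/s; v_y0 = 32.00 sin 34.8° = 18.26 m/s.
x = vₓ t ⇒ t = 71.0/26.28 = 2.702 s.
Height: y = v_y0 t − ½ g t² = 18.26 × 2.702 − 4.905 × 2.702² = 49.35 − 35.81 = 13.54 m.

13.54 m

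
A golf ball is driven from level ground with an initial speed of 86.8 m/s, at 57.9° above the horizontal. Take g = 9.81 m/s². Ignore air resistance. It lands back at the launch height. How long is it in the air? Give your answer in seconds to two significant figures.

15 s

Resolve: vₓ = 86.80 cos 57.9° = 46.13 m/s and v_y0 = 86.80 sin 57.9° = 73.53 m/s.
It returns to y = 0 when t = 2 v_y0 / g = 2(73.53)/9.81 = 14.99 s.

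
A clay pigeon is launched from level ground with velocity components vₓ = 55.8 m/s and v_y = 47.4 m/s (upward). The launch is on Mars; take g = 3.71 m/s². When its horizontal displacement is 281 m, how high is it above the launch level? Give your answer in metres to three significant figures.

Time to reach x = 281 m: t = x/vₓ = 281/55.80 = 5.036 s.
Height: y = v_y0 t − ½ g t² = 47.40 × 5.036 − 1.855 × 5.036² = 238.7 − 47.04 = 191.7 m.

192 m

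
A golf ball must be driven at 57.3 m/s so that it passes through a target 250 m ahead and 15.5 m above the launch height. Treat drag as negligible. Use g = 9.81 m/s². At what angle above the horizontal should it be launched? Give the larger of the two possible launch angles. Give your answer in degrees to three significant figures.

Trajectory: y = x tanθ − g x² (1 + tan²θ)/(2v₀²). With x = 250, y = 15.5, v₀ = 57.3, g = 9.81:
93.37 tan²θ − 250 tanθ + (108.9) = 0.
tanθ = [250 ± √(250² − 4 × 93.37 × (108.9))] / (2 × 93.37) = (250 ± 147.8) / 186.7, giving tanθ = 0.5474 or 2.130.
θ = 28.70° or 64.85°; the larger is 64.85°.

64.9°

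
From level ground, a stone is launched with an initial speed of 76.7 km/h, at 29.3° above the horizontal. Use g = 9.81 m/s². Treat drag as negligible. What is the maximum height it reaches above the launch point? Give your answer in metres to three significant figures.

5.54 m

Convert: 76.7 km/h = 76.7/3.6 = 21.31 m/s.
vₓ = 21.31 cos 29.3° = 18.58 m/s; v_y0 = 21.31 sin 29.3° = 10.43 m/s.
Maximum height: H = v_y0² / (2g) = 10.43² / (2 × 9.81) = 5.541 m.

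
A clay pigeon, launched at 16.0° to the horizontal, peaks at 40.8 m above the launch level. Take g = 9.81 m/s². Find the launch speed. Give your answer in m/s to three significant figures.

103 m/s

At the peak v_y = 0, so v_y0 = √(2gH) = √(2 × 9.81 × 40.8) = 28.29 m/s.
v_y0 = v₀ sin θ ⇒ v₀ = 28.29 / sin 16.0° = 102.6 m/s.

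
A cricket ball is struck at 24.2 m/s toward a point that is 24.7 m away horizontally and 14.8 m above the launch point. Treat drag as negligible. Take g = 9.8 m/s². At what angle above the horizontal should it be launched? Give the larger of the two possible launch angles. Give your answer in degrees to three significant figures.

Trajectory: y = x tanθ − g x² (1 + tan²θ)/(2v₀²). With x = 24.7, y = 14.8, v₀ = 24.2, g = 9.80:
5.105 tan²θ − 24.7 tanθ + (19.90) = 0.
tanθ = [24.7 ± √(24.7² − 4 × 5.105 × (19.90))] / (2 × 5.105) = (24.7 ± 14.27) / 10.21, giving tanθ = 1.021 or 3.817.
θ = 45.61° or 75.32°; the larger is 75.32°.

75.3°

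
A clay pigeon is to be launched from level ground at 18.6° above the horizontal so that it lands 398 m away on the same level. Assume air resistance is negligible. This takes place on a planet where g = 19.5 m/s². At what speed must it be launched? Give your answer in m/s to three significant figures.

From R = (v₀² / g) sin 2θ: v₀ = √(gR / sin 2θ).
v₀ = √(19.5 × 398 / sin 37.20°) = √(7761 / 0.6046) = √12837 = 113.3 m/s.

113 m/s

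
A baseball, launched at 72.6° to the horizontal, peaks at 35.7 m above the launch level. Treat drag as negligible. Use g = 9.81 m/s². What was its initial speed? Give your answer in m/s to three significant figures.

27.7 m/s

At the peak v_y = 0, so v_y0 = √(2gH) = √(2 × 9.81 × 35.7) = 26.47 m/s.
v_y0 = v₀ sin θ ⇒ v₀ = 26.47 / sin 72.6° = 27.73 m/s.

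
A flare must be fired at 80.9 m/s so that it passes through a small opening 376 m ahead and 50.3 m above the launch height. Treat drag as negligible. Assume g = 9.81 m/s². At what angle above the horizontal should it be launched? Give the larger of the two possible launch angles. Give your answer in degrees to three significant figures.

Trajectory: y = x tanθ − g x² (1 + tan²θ)/(2v₀²). With x = 376, y = 50.3, v₀ = 80.9, g = 9.81:
106.0 tan²θ − 376 tanθ + (156.3) = 0.
tanθ = [376 ± √(376² − 4 × 106.0 × (156.3))] / (2 × 106.0) = (376 ± 274.1) / 211.9, giving tanθ = 0.4807 or 3.068.
θ = 25.67° or 71.95°; the larger is 71.95°.

71.9°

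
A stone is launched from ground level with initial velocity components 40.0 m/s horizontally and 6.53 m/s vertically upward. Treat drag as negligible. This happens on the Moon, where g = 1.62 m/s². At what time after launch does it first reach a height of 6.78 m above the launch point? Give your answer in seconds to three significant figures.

1.22 s

Height y(t) = 6.530 t − 0.8100 t² = 6.78 gives 0.8100 t² − 6.530 t + 6.78 = 0.
Quadratic formula: t = (6.530 ± √20.674) / 1.62 = (6.530 ± 4.547) / 1.62 → t = 1.224 s or 6.838 s.
The first (ascending) time is 1.224 s.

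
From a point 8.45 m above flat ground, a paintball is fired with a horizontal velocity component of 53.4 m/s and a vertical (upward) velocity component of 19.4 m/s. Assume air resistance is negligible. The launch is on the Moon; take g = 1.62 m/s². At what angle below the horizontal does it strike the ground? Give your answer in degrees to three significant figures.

Vertical motion (up positive, ground at y = 0): 0.8100 t² − (19.40) t − 8.45 = 0, so t = (19.40 + √(19.40² + 2·1.62·8.45)) / 1.62 = (19.40 + 20.09) / 1.62 = 24.38 s.
At impact: v_y = v_y0 − g t = −20.09 m/s; vₓ = 53.40 m/s.
Angle below horizontal: arctan(|v_y|/vₓ) = arctan(20.09/53.40) = 20.62°.

20.6°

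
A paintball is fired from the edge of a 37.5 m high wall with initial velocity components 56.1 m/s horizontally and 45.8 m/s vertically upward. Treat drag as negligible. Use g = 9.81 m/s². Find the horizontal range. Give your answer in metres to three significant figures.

566 m

Vertical motion (up positive, ground at y = 0): 4.905 t² − (45.80) t − 37.5 = 0, so t = (45.80 + √(45.80² + 2·9.81·37.5)) / 9.81 = (45.80 + 53.23) / 9.81 = 10.09 s.
Horizontal distance: R = vₓ t = 56.10 × 10.09 = 566.3 m.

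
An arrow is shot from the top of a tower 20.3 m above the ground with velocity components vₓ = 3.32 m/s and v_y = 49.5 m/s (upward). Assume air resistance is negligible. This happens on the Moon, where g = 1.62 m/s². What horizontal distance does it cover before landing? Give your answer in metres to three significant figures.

204 m

The projectile lands when y = 20.3 + (49.50) t − ½·1.62·t² = 0. Positive root: t = (49.50 + √(49.50² + 2·1.62·20.3)) / 1.62 = (49.50 + 50.16) / 1.62 = 61.52 s.
Horizontal distance: R = vₓ t = 3.320 × 61.52 = 204.2 m.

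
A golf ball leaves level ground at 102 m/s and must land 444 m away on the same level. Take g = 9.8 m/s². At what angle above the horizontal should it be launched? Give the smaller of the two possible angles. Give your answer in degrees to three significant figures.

R = v₀² sin 2θ / g gives sin 2θ = gR/v₀² = 9.80·444/102² = 0.4182.
2θ = 24.72° or 180° − 24.72° = 155.3°, so θ = 12.36° or 77.64°.
The smaller angle is 12.36°.

12.4°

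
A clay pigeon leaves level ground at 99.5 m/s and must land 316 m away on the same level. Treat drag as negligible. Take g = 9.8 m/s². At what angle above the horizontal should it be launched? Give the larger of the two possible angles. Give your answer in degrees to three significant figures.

From R = (v₀²/g) sin 2θ: sin 2θ = 9.80 × 316 / 9900.2 = 0.3128.
2θ = 18.23° or 180° − 18.23° = 161.8°, so θ = 9.114° or 80.89°.
The larger angle is 80.89°.

80.9°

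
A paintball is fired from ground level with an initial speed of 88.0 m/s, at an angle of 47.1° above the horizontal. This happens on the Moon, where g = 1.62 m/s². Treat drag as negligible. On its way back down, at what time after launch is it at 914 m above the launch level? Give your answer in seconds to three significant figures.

vₓ = 88.00 cos 47.1° = 59.90 m/s; v_y0 = 88.00 sin 47.1° = 64.46 m/s.
Height y(t) = 64.46 t − 0.8100 t² = 914 gives 0.8100 t² − 64.46 t + 914 = 0.
Quadratic formula: t = (64.46 ± √1194.2) / 1.62 = (64.46 ± 34.56) / 1.62 → t = 18.46 s or 61.12 s.
The descending-branch root is 61.12 s.

61.1 s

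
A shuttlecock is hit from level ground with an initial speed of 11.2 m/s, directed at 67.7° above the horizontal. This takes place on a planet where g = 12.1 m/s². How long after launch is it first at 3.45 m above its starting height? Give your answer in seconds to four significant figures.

Resolve: vₓ = 11.20 cos 67.7° = 4.250 m/s and v_y0 = 11.20 sin 67.7° = 10.36 m/s.
Set y = v_y0 t − ½ g t² = 3.45: 6.050 t² − 10.36 t + 3.45 = 0.
t = [10.36 ± √(10.36² − 2·12.1·3.45)] / 12.1 = (10.36 ± 4.888) / 12.1, so t = 0.4525 s or t = 1.260 s.
The first (ascending) time is 0.4525 s.

0.4525 s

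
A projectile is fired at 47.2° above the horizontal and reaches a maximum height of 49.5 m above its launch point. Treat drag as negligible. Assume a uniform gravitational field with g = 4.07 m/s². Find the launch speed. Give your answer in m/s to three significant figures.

At the peak v_y = 0, so v_y0 = √(2gH) = √(2 × 4.07 × 49.5) = 20.07 m/s.
v_y0 = v₀ sin θ ⇒ v₀ = 20.07 / sin 47.2° = 27.36 m/s.

27.4 m/s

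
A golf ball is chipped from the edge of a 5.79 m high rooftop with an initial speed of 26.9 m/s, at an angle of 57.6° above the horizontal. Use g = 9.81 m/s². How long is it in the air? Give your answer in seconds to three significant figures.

4.87 s

vₓ = 26.90 cos 57.6° = 14.41 m/s; v_y0 = 26.90 sin 57.6° = 22.71 m/s.
With up positive and y = 0 at the ground: y(t) = 5.79 + (22.71) t − 4.905 t². Setting y = 0 and taking the positive root: t = [22.71 + √(22.71² + 2·9.81·5.79)] / 9.81 = (22.71 + 25.09) / 9.81 = 4.873 s.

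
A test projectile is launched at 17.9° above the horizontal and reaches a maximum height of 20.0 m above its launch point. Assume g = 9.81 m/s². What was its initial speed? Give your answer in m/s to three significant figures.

At the peak v_y = 0, so v_y0 = √(2gH) = √(2 × 9.81 × 20.0) = 19.81 m/s.
v_y0 = v₀ sin θ ⇒ v₀ = 19.81 / sin 17.9° = 64.45 m/s.

64.4 m/s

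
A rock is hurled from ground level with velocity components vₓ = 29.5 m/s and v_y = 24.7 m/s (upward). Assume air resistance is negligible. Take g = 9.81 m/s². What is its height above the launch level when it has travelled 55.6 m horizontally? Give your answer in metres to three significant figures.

29.1 m

Time to reach x = 55.6 m: t = x/vₓ = 55.6/29.50 = 1.885 s.
Height: y = v_y0 t − ½ g t² = 24.70 × 1.885 − 4.905 × 1.885² = 46.55 − 17.42 = 29.13 m.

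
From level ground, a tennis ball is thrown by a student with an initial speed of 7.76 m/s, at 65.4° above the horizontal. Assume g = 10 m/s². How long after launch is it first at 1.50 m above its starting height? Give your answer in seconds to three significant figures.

0.261 s

Resolve: vₓ = 7.760 cos 65.4° = 3.230 m/s and v_y0 = 7.760 sin 65.4° = 7.056 m/s.
Set y = v_y0 t − ½ g t² = 1.50: 5.000 t² − 7.056 t + 1.50 = 0.
Quadratic formula: t = (7.056 ± √19.783) / 10.0 = (7.056 ± 4.448) / 10.0 → t = 0.2608 s or 1.150 s.
The first (ascending) time is 0.2608 s.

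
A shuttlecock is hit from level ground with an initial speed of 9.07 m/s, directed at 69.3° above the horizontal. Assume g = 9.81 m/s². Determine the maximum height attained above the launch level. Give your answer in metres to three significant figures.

3.67 m

vₓ = 9.070 cos 69.3° = 3.206 m/s; v_y0 = 9.070 sin 69.3° = 8.484 m/s.
Maximum height: H = v_y0² / (2g) = 8.484² / (2 × 9.81) = 3.669 m.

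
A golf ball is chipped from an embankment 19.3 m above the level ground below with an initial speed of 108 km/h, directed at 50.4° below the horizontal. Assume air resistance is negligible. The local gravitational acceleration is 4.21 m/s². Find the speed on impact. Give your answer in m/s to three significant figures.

Convert: 108 km/h = 108/3.6 = 30.00 m/s.
Components: vₓ = 30.00 cos 50.4° = 19.12 m/s, v_y0 = −23.12 m/s (downward).
With up positive and y = 0 at the ground: y(t) = 19.3 + (−23.12) t − 2.105 t². Setting y = 0 and taking the positive root: t = [−23.12 + √(23.12² + 2·4.21·19.3)] / 4.21 = (−23.12 + 26.40) / 4.21 = 0.7796 s.
Vertical velocity at impact: v_y = v_y0 − g t = −23.12 − 4.21 × 0.7796 = −26.40 m/s.
Speed: |v| = √(vₓ² + v_y²) = √(19.12² + 26.40²) = 32.60 m/s.

32.6 m/s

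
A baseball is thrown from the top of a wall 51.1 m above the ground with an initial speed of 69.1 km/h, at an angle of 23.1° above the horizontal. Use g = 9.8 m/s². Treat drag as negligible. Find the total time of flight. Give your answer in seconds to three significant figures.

Convert: 69.1 km/h = 69.1/3.6 = 19.19 m/s.
Resolve: vₓ = 19.19 cos 23.1° = 17.66 m/s and v_y0 = 19.19 sin 23.1° = 7.531 m/s.
The projectile lands when y = 51.1 + (7.531) t − ½·9.80·t² = 0. Positive root: t = (7.531 + √(7.531² + 2·9.80·51.1)) / 9.80 = (7.531 + 32.53) / 9.80 = 4.088 s.

4.09 s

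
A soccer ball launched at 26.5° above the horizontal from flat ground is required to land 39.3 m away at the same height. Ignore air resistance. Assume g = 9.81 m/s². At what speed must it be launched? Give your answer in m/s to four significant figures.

On level ground R = v₀² sin 2θ / g ⇒ v₀ = √(gR / sin 2θ).
v₀ = √(9.81 × 39.3 / sin 53.00°) = √(385.5 / 0.7986) = √482.74 = 21.97 m/s.

21.97 m/s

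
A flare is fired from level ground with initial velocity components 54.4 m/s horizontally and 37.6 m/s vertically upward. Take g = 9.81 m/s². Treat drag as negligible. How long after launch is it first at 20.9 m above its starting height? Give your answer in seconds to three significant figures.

Height y(t) = 37.60 t − 4.905 t² = 20.9 gives 4.905 t² − 37.60 t + 20.9 = 0.
Quadratic formula: t = (37.60 ± √1003.7) / 9.81 = (37.60 ± 31.68) / 9.81 → t = 0.6033 s or 7.062 s.
The first (ascending) time is 0.6033 s.

0.603 s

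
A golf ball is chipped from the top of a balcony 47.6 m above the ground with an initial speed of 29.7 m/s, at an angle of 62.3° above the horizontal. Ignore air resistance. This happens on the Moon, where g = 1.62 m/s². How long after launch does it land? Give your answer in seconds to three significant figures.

Horizontal component vₓ = 29.70 cos 62.3° = 13.81 m/s; vertical v_y0 = 29.70 sin 62.3° = 26.30 m/s.
With up positive and y = 0 at the ground: y(t) = 47.6 + (26.30) t − 0.8100 t². Setting y = 0 and taking the positive root: t = [26.30 + √(26.30² + 2·1.62·47.6)] / 1.62 = (26.30 + 29.08) / 1.62 = 34.18 s.

34.2 s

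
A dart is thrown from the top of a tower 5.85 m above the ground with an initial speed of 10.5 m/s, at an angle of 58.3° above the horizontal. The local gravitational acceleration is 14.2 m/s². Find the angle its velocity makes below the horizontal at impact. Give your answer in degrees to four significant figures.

Components: vₓ = 10.50 cos 58.3° = 5.517 m/s, v_y0 = 10.50 sin 58.3° = 8.934 m/s.
The projectile lands when y = 5.85 + (8.934) t − ½·14.2·t² = 0. Positive root: t = (8.934 + √(8.934² + 2·14.2·5.85)) / 14.2 = (8.934 + 15.68) / 14.2 = 1.734 s.
At impact: v_y = v_y0 − g t = −15.68 m/s; vₓ = 5.517 m/s.
Angle below horizontal: arctan(|v_y|/vₓ) = arctan(15.68/5.517) = 70.62°.

70.62°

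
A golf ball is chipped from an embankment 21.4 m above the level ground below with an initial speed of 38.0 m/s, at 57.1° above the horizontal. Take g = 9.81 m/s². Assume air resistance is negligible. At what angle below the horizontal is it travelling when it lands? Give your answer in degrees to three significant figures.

61.4°

vₓ = 38.00 cos 57.1° = 20.64 m/s; v_y0 = 38.00 sin 57.1° = 31.91 m/s.
Vertical motion (up positive, ground at y = 0): 4.905 t² − (31.91) t − 21.4 = 0, so t = (31.91 + √(31.91² + 2·9.81·21.4)) / 9.81 = (31.91 + 37.92) / 9.81 = 7.118 s.
At impact: v_y = v_y0 − g t = −37.92 m/s; vₓ = 20.64 m/s.
Angle below horizontal: arctan(|v_y|/vₓ) = arctan(37.92/20.64) = 61.44°.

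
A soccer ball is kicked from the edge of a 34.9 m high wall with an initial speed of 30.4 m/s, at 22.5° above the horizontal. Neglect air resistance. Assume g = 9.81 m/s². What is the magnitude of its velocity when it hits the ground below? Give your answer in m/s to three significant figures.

Resolve: vₓ = 30.40 cos 22.5° = 28.09 m/s and v_y0 = 30.40 sin 22.5° = 11.63 m/s.
The projectile lands when y = 34.9 + (11.63) t − ½·9.81·t² = 0. Positive root: t = (11.63 + √(11.63² + 2·9.81·34.9)) / 9.81 = (11.63 + 28.64) / 9.81 = 4.105 s.
Vertical velocity at impact: v_y = v_y0 − g t = 11.63 − 9.81 × 4.105 = −28.64 m/s.
Speed: |v| = √(vₓ² + v_y²) = √(28.09² + 28.64²) = 40.11 m/s.

40.1 m/s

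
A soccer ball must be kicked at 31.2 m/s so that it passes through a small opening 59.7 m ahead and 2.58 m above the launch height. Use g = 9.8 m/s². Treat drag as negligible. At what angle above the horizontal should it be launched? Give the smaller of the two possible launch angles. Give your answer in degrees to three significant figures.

Trajectory: y = x tanθ − g x² (1 + tan²θ)/(2v₀²). With x = 59.7, y = 2.58, v₀ = 31.2, g = 9.80:
17.94 tan²θ − 59.7 tanθ + (20.52) = 0.
tanθ = [59.7 ± √(59.7² − 4 × 17.94 × (20.52))] / (2 × 17.94) = (59.7 ± 45.73) / 35.88, giving tanθ = 0.3893 or 2.938.
θ = 21.27° or 71.21°; the smaller is 21.27°.

21.3°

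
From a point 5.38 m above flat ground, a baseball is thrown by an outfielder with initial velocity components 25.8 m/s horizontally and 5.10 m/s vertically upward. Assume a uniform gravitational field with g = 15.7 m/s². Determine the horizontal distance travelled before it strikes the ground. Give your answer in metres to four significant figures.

The projectile lands when y = 5.38 + (5.100) t − ½·15.7·t² = 0. Positive root: t = (5.100 + √(5.100² + 2·15.7·5.38)) / 15.7 = (5.100 + 13.96) / 15.7 = 1.214 s.
Horizontal distance: R = vₓ t = 25.80 × 1.214 = 31.33 m.

31.33 m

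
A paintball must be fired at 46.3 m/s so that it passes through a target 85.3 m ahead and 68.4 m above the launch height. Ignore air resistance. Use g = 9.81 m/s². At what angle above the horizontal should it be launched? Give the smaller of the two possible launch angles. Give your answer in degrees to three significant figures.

Trajectory: y = x tanθ − g x² (1 + tan²θ)/(2v₀²). With x = 85.3, y = 68.4, v₀ = 46.3, g = 9.81:
16.65 tan²θ − 85.3 tanθ + (85.05) = 0.
tanθ = [85.3 ± √(85.3² − 4 × 16.65 × (85.05))] / (2 × 16.65) = (85.3 ± 40.15) / 33.30, giving tanθ = 1.356 or 3.768.
θ = 53.59° or 75.14°; the smaller is 53.59°.

53.6°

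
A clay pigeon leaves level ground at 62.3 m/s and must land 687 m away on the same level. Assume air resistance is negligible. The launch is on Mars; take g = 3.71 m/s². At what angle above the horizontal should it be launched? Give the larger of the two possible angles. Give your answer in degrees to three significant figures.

R = v₀² sin 2θ / g gives sin 2θ = gR/v₀² = 3.71·687/62.3² = 0.6567.
2θ = 41.05° or 180° − 41.05° = 139.0°, so θ = 20.52° or 69.48°.
The larger angle is 69.48°.

69.5°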